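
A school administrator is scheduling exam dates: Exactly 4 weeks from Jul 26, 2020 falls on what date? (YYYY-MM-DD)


Start: 2020-07-26
Weeks to add: 4
Convert to days: 4 x 7 = 28 days
Add 28 days to 2020-07-26
Result: 2020-08-23

2020-08-23


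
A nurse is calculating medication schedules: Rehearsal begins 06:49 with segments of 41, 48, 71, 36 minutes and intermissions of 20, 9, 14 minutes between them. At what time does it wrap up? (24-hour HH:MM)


Start: 06:49 = 409 min from midnight
  after task 1 (41 min): 07:30
  after break (20 min): 07:50
  after task 2 (48 min): 08:38
  after break (9 min): 08:47
  after task 3 (71 min): 09:58
  after break (14 min): 10:12
  after task 4 (36 min): 10:48
Total elapsed: 239 minutes
End time: 10:48

10:48


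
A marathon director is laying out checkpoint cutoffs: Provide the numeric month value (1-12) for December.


Calendar month order:
11. November
12. December <--
December is month number 12

12


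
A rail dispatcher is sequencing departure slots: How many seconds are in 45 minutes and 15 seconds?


Minutes: 45
Seconds: 15
Convert minutes to seconds: 45 x 60 = 2700
Add remaining seconds: 2700 + 15 = 2715

2715


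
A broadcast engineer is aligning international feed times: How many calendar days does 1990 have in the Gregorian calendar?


Year: 1990
Check leap year rules:
Divisible by 4? No
1990 is not a leap year
Days: 365

365


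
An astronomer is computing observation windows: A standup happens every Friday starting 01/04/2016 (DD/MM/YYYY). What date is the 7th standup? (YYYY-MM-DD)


First occurrence: 2016-04-01 (occurrence 1)
Each occurrence is 7 days after the previous.
Occurrence 7 is 6 weeks after the first.
6 weeks = 42 days
2016-04-01 + 42 days = 2016-05-13

2016-05-13


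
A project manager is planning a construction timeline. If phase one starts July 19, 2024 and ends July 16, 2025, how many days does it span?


Start date: 2024-07-19
End date: 2025-07-16
Jul 2024: +13 days
Aug 2024: +31 days
Sep 2024: +30 days
... (10 more months)
Total: 362 days

362


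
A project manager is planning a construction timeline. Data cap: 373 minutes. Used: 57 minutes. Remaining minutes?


Total budget: 373 minutes
Time used: 57 minutes
Remaining: 373 - 57 = 316 minutes
Percent used: 15.3%
Percent remaining: 84.7%

316


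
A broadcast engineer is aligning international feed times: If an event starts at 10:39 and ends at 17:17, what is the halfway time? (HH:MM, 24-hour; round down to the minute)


Start time: 10:39 = 639 minutes from midnight
End time: 17:17 = 1037 minutes from midnight
Sum: 639 + 1037 = 1676
Midpoint: 1676 / 2 = 838 minutes
Convert: 838 / 60 = 13 hours, 58 minutes
Result: 13:58

13:58


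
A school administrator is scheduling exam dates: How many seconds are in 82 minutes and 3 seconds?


Minutes: 82
Extra seconds: 3
Seconds per minute: 60
Minutes to seconds: 82 x 60 = 4920
Total: 4920 + 3 = 4923

4923


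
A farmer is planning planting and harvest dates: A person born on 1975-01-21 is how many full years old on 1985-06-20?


Birth: 1975-01-21
Reference: 1985-06-20
Year difference: 1985 - 1975 = 10
Has birthday (01-21) occurred by 06-20? Yes
Age in full years: 10

10


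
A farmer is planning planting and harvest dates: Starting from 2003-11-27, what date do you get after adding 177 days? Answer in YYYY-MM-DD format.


Start: 2003-11-27
Adding 177 days
Days remaining in November: 3
After November: 174 days still to add
December 2003: 31 days, 143 remaining
January 2004: 31 days, 112 remaining
February 2004: 29 days, 83 remaining
March 2004: 31 days, 52 remaining
Result: 2004-05-22

2004-05-22


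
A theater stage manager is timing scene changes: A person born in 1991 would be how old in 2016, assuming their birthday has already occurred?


Birth year: 1991
Current year: 2016
Age = current year - birth year
Age = 2016 - 1991 = 25

25


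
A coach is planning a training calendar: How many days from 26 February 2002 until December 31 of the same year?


Start: February 26, 2002
End: December 31, 2002
Days left in February: 2
March: 31
April: 30
May: 31
June: 30
... plus remaining months
Sum of remaining months: 306
Total: 2 + 306 = 308

308


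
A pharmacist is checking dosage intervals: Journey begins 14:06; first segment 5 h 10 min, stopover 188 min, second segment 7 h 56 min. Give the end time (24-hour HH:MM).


Depart: 14:06
Leg 1: +310 min -> 19:16
Layover: +188 min -> 22:24
Leg 2: +476 min -> 06:20
Total travel: 974 minutes = 16h 14m
Arrival: 06:20

06:20


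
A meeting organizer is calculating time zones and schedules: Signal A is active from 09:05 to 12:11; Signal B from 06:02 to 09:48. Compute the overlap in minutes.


Interval A: [545, 731] minutes from midnight
Interval B: [362, 588] minutes from midnight
Overlap start = max(545, 362) = 545
Overlap end = min(731, 588) = 588
Overlap = 588 - 545 = 43 minutes

43


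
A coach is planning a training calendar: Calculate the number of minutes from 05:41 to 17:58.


Start time: 05:41 = 341 minutes from midnight
End time: 17:58 = 1078 minutes from midnight
Difference: 1078 - 341 = 737 minutes
That is 12 hours and 17 minutes

737


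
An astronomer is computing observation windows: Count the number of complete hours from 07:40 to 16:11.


Start: 07:40
End: 16:11
Hour difference: 16 - 7 = 9 hours
Minute difference: 11 - 40 = -29 minutes
Total minutes: 511
Complete hours: 511 / 60 = 8 (remainder 31)

8


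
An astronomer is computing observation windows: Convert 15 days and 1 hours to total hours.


Days: 15
Extra hours: 1
Hours per day: 24
Days to hours: 15 x 24 = 360
Total: 360 + 1 = 361

361


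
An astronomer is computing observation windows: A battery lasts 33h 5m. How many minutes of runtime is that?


Hours: 33
Extra minutes: 5
Minutes per hour: 60
Hours to minutes: 33 x 60 = 1980
Total: 1980 + 5 = 1985

1985


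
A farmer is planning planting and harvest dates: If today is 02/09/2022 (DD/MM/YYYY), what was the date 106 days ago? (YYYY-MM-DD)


Start: 2022-09-02
Subtracting 106 days
Days already passed in September: 2
After going back through September: 104 more days to subtract
August 2022: 31 days, 73 remaining
July 2022: 31 days, 42 remaining
June 2022: 30 days, 12 remaining
May 2022 has 31 days, need 12
Result: 2022-05-19

2022-05-19


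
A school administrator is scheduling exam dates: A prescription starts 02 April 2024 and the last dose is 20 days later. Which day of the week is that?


Start: 2024-04-02 (Tuesday)
Step 1 - find target date: add 20 days
  2024-04-02 + 20 days = 2024-04-22
Step 2 - day of week:
  20 mod 7 = 6
  Tuesday + 6 days -> Monday
Result: Monday (2024-04-22)

Monday


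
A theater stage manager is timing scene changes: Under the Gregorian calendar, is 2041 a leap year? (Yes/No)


Year: 2041
Divisible by 4? 2041 / 4 = 510.25 -> No
Not divisible by 4, so NOT a leap year

No


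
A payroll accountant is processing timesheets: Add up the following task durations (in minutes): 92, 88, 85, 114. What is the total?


Durations: 92, 88, 85, 114
Running sum: 92
+ 88 = 180
+ 85 = 265
+ 114 = 379
Total duration: 379 minutes
That is 6 hours and 19 minutes

379


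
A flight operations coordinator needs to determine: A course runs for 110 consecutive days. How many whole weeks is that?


Total days: 110
Days per week: 7
Division: 110 / 7 = 15 remainder 5
Complete weeks: 15
Remaining days: 5

15


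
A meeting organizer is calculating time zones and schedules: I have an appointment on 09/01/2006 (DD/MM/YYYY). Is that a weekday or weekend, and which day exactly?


Date: 2006-01-09
January 1, 2006 is a Sunday
Day of year: 9
Offset from Jan 1: 8 days
8 mod 7 = 1
Result: Monday

Monday


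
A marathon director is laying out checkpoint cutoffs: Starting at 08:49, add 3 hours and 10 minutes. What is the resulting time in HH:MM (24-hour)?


Start time: 08:49
Adding: 3 hours 10 minutes
Minutes: 49 + 10 = 59
Hours: 8 + 3 + 0 = 11
Result: 11:59

11:59


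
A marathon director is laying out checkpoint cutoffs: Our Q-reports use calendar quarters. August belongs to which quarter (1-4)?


Month: August (month 8)
Q1: January-March (months 1-3)
Q2: April-June (months 4-6)
Q3: July-September (months 7-9)
Q4: October-December (months 10-12)
Month 8 falls in Q3

3


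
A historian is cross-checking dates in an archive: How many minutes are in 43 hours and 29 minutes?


Hours: 43
Minutes: 29
Convert hours to minutes: 43 x 60 = 2580
Add remaining minutes: 2580 + 29 = 2609

2609


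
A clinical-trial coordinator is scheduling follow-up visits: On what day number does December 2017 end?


Month: December
Year: 2017
December is a 31-day month
Total: 31 days

31


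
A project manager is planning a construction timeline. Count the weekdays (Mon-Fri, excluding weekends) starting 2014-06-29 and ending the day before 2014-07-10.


Start: 2014-06-29 (Sunday)
End (exclusive): 2014-07-10 (Thursday)
Total calendar days: 11
Full weeks: 11 // 7 = 1 -> 5 weekdays
Remaining 4 days starting on Sunday:
  Sun(-), Mon(w), Tue(w), Wed(w) -> 3 weekdays
Total business days: 5 + 3 = 8

8


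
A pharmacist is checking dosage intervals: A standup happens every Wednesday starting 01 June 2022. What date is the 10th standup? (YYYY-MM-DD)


First occurrence: 2022-06-01 (occurrence 1)
Each occurrence is 7 days after the previous.
Occurrence 10 is 9 weeks after the first.
9 weeks = 63 days
2022-06-01 + 63 days = 2022-08-03

2022-08-03


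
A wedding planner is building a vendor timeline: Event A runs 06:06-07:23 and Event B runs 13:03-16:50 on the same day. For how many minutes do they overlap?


Interval A: [366, 443] minutes from midnight
Interval B: [783, 1010] minutes from midnight
Overlap start = max(366, 783) = 783
Overlap end = min(443, 1010) = 443
End <= start, so the intervals do not overlap: 0 minutes

0


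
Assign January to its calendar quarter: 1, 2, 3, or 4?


Month: January (month 1)
Q1: January-March (months 1-3)
Q2: April-June (months 4-6)
Q3: July-September (months 7-9)
Q4: October-December (months 10-12)
Month 1 falls in Q1

1


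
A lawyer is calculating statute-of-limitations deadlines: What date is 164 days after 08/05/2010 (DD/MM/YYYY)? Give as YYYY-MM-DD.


Start: 2010-05-08
Adding 164 days
Days remaining in May: 23
After May: 141 days still to add
June 2010: 30 days, 111 remaining
July 2010: 31 days, 80 remaining
August 2010: 31 days, 49 remaining
September 2010: 30 days, 19 remaining
Result: 2010-10-19

2010-10-19


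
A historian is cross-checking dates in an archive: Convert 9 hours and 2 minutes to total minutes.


Hours: 9
Minutes: 2
Convert hours to minutes: 9 x 60 = 540
Add remaining minutes: 540 + 2 = 542

542


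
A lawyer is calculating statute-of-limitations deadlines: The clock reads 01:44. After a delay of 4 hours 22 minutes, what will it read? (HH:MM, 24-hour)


Start time: 01:44
Adding: 4 hours 22 minutes
Minutes: 44 + 22 = 66
Minute overflow: 66 >= 60, so carry 1 hour, minutes = 6
Hours: 1 + 4 + 1 = 6
Result: 06:06

06:06


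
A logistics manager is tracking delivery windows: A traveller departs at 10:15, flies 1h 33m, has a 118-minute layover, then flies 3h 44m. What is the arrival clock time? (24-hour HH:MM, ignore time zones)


Depart: 10:15
Leg 1: +93 min -> 11:48
Layover: +118 min -> 13:46
Leg 2: +224 min -> 17:30
Total travel: 435 minutes = 7h 15m
Arrival: 17:30

17:30


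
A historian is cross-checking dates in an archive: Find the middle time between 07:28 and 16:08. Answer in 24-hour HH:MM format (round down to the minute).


Start time: 07:28 = 448 minutes from midnight
End time: 16:08 = 968 minutes from midnight
Sum: 448 + 968 = 1416
Midpoint: 1416 / 2 = 708 minutes
Convert: 708 / 60 = 11 hours, 48 minutes
Result: 11:48

11:48


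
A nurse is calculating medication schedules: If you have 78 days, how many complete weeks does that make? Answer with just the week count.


Total days: 78
Days per week: 7
Division: 78 / 7 = 11 remainder 1
Complete weeks: 11
Remaining days: 1

11


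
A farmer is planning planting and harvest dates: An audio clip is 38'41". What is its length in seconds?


Minutes: 38
Seconds: 41
Convert minutes to seconds: 38 x 60 = 2280
Add remaining seconds: 2280 + 41 = 2321

2321


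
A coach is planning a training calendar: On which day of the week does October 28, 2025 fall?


Date: 2025-10-28
January 1, 2025 is a Wednesday
Day of year: 301
Offset from Jan 1: 300 days
300 mod 7 = 6
Result: Tuesday

Tuesday


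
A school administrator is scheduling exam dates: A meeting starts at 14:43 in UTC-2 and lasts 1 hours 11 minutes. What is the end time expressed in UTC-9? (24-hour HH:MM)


Start: 14:43 in UTC-2
Step 1 - add duration:
  minutes: 43 + 11 = 54
  hours: 14 + 1 + 0 = 15
  end in UTC-2: 15:54
Step 2 - convert UTC-2 -> UTC-9:
  offset difference: -9 - (-2) = -7 hours
  15 + (-7) = 8 -> mod 24 = 8
Result: 08:54 in UTC-9

08:54


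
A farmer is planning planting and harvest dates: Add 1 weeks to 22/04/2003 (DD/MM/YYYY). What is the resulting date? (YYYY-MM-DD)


Start: 2003-04-22
Weeks to add: 1
Convert to days: 1 x 7 = 7 days
Add 7 days to 2003-04-22
Result: 2003-04-29

2003-04-29


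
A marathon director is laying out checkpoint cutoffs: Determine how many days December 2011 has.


Month: December
Year: 2011
December is a 31-day month
Total: 31 days

31


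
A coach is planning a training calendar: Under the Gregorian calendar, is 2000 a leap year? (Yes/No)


Year: 2000
Divisible by 4? 2000 / 4 = 500.0 -> Yes
Divisible by 100? 2000 / 100 = 20.0 -> Yes
Divisible by 400? 2000 / 400 = 5.0 -> Yes
Divisible by 400, so it IS a leap year

Yes


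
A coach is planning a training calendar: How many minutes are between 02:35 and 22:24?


Start time: 02:35 = 155 minutes from midnight
End time: 22:24 = 1344 minutes from midnight
Difference: 1344 - 155 = 1189 minutes
That is 19 hours and 49 minutes

1189


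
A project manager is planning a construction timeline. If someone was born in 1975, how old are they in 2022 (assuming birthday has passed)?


Birth year: 1975
Current year: 2022
Age = current year - birth year
Age = 2022 - 1975 = 47

47


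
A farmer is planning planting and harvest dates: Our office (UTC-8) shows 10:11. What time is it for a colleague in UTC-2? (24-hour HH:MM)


Local time: 10:11 at UTC-8 (offset -8h)
Target zone: UTC-2 (offset -2h)
Difference: -2 - (-8) = 6 hours
Calculation: 10 + (6) = 16
Result: 16:11

16:11


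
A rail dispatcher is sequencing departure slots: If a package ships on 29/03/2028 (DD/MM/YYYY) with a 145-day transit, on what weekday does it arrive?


Start: 2028-03-29 (Wednesday)
Step 1 - find target date: add 145 days
  2028-03-29 + 145 days = 2028-08-21
Step 2 - day of week:
  145 mod 7 = 5
  Wednesday + 5 days -> Monday
Result: Monday (2028-08-21)

Monday


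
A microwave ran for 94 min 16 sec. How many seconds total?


Minutes: 94
Extra seconds: 16
Seconds per minute: 60
Minutes to seconds: 94 x 60 = 5640
Total: 5640 + 16 = 5656

5656


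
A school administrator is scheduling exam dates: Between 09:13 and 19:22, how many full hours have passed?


Start: 09:13
End: 19:22
Hour difference: 19 - 9 = 10 hours
Minute difference: 22 - 13 = 9 minutes
Total minutes: 609
Complete hours: 609 / 60 = 10 (remainder 9)

10


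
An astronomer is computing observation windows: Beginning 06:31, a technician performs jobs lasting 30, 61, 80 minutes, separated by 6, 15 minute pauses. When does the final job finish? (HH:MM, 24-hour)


Start: 06:31 = 391 min from midnight
  after task 1 (30 min): 07:01
  after break (6 min): 07:07
  after task 2 (61 min): 08:08
  after break (15 min): 08:23
  after task 3 (80 min): 09:43
Total elapsed: 192 minutes
End time: 09:43

09:43


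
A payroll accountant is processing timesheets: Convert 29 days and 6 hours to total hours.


Days: 29
Extra hours: 6
Hours per day: 24
Days to hours: 29 x 24 = 696
Total: 696 + 6 = 702

702


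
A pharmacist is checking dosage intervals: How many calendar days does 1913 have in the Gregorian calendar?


Year: 1913
Check leap year rules:
Divisible by 4? No
1913 is not a leap year
Days: 365

365


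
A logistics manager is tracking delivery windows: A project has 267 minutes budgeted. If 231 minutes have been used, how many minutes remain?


Total budget: 267 minutes
Time used: 231 minutes
Remaining: 267 - 231 = 36 minutes
Percent used: 86.5%
Percent remaining: 13.5%

36


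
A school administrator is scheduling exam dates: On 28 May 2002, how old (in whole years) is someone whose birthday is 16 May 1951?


Birth: 1951-05-16
Reference: 2002-05-28
Year difference: 2002 - 1951 = 51
Has birthday (05-16) occurred by 05-28? Yes
Age in full years: 51

51


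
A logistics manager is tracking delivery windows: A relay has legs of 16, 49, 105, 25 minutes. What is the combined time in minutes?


Durations: 16, 49, 105, 25
Running sum: 16
+ 49 = 65
+ 105 = 170
+ 25 = 195
Total duration: 195 minutes
That is 3 hours and 15 minutes

195


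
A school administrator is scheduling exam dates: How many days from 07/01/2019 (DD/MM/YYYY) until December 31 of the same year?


Start: January 07, 2019
End: December 31, 2019
Days left in January: 24
February: 28
March: 31
April: 30
May: 31
... plus remaining months
Sum of remaining months: 334
Total: 24 + 334 = 358

358


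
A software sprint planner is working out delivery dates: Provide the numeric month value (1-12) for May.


Calendar month order:
4. April
5. May <--
6. June
May is month number 5

5


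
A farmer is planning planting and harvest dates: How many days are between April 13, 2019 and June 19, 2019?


Start date: 2019-04-13
End date: 2019-06-19
Apr 2019: +18 days
May 2019: +31 days
Jun 2019: +18 days
Total: 67 days

67


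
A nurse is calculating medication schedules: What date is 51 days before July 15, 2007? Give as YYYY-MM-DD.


Start: 2007-07-15
Subtracting 51 days
Days already passed in July: 15
After going back through July: 36 more days to subtract
June 2007: 30 days, 6 remaining
May 2007 has 31 days, need 6
Result: 2007-05-25

2007-05-25


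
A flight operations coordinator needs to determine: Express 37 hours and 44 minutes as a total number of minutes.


Hours: 37
Extra minutes: 44
Minutes per hour: 60
Hours to minutes: 37 x 60 = 2220
Total: 2220 + 44 = 2264

2264


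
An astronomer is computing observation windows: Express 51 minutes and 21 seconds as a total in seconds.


Minutes: 51
Seconds: 21
Convert minutes to seconds: 51 x 60 = 3060
Add remaining seconds: 3060 + 21 = 3081

3081


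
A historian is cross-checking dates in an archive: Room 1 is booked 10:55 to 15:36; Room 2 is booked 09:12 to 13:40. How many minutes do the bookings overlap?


Interval A: [655, 936] minutes from midnight
Interval B: [552, 820] minutes from midnight
Overlap start = max(655, 552) = 655
Overlap end = min(936, 820) = 820
Overlap = 820 - 655 = 165 minutes

165


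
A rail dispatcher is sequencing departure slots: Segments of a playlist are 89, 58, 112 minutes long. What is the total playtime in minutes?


Durations: 89, 58, 112
Running sum: 89
+ 58 = 147
+ 112 = 259
Total duration: 259 minutes
That is 4 hours and 19 minutes

259


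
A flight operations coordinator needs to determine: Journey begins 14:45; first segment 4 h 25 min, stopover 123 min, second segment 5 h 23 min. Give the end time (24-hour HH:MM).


Depart: 14:45
Leg 1: +265 min -> 19:10
Layover: +123 min -> 21:13
Leg 2: +323 min -> 02:36
Total travel: 711 minutes = 11h 51m
Arrival: 02:36

02:36


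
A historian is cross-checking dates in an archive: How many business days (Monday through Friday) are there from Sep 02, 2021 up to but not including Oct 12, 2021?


Start: 2021-09-02 (Thursday)
End (exclusive): 2021-10-12 (Tuesday)
Total calendar days: 40
Full weeks: 40 // 7 = 5 -> 25 weekdays
Remaining 5 days starting on Thursday:
  Thu(w), Fri(w), Sat(-), Sun(-), Mon(w) -> 3 weekdays
Total business days: 25 + 3 = 28

28


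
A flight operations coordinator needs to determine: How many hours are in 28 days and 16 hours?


Days: 28
Extra hours: 16
Hours per day: 24
Days to hours: 28 x 24 = 672
Total: 672 + 16 = 688

688


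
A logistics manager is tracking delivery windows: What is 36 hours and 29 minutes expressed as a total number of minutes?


Hours: 36
Minutes: 29
Convert hours to minutes: 36 x 60 = 2160
Add remaining minutes: 2160 + 29 = 2189

2189


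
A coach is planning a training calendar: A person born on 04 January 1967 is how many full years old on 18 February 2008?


Birth: 1967-01-04
Reference: 2008-02-18
Year difference: 2008 - 1967 = 41
Has birthday (01-04) occurred by 02-18? Yes
Age in full years: 41

41


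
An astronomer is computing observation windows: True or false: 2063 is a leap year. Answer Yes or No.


Year: 2063
Divisible by 4? 2063 / 4 = 515.75 -> No
Not divisible by 4, so NOT a leap year

No


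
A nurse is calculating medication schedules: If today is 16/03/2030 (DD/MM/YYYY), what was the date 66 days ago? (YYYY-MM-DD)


Start: 2030-03-16
Subtracting 66 days
Days already passed in March: 16
After going back through March: 50 more days to subtract
February 2030: 28 days, 22 remaining
January 2030 has 31 days, need 22
Result: 2030-01-09

2030-01-09


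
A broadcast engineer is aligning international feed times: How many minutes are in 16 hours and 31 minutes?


Hours: 16
Extra minutes: 31
Minutes per hour: 60
Hours to minutes: 16 x 60 = 960
Total: 960 + 31 = 991

991


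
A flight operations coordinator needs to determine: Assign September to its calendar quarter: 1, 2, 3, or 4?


Month: September (month 9)
Q1: January-March (months 1-3)
Q2: April-June (months 4-6)
Q3: July-September (months 7-9)
Q4: October-December (months 10-12)
Month 9 falls in Q3

3


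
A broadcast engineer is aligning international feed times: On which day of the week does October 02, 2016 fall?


Date: 2016-10-02
January 1, 2016 is a Friday
Day of year: 276
Offset from Jan 1: 275 days
275 mod 7 = 2
Result: Sunday

Sunday


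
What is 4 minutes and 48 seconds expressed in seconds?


Minutes: 4
Extra seconds: 48
Seconds per minute: 60
Minutes to seconds: 4 x 60 = 240
Total: 240 + 48 = 288

288


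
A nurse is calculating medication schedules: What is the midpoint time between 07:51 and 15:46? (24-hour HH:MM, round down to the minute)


Start time: 07:51 = 471 minutes from midnight
End time: 15:46 = 946 minutes from midnight
Sum: 471 + 946 = 1417
Midpoint: 1417 / 2 = 708 minutes
Convert: 708 / 60 = 11 hours, 48 minutes
Result: 11:48

11:48


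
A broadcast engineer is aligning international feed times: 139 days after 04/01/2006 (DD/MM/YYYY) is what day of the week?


Start: 2006-01-04 (Wednesday)
Step 1 - find target date: add 139 days
  2006-01-04 + 139 days = 2006-05-23
Step 2 - day of week:
  139 mod 7 = 6
  Wednesday + 6 days -> Tuesday
Result: Tuesday (2006-05-23)

Tuesday


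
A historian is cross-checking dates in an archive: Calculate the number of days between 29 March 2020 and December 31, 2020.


Start: March 29, 2020
End: December 31, 2020
Days left in March: 2
April: 30
May: 31
June: 30
July: 31
... plus remaining months
Sum of remaining months: 275
Total: 2 + 275 = 277

277


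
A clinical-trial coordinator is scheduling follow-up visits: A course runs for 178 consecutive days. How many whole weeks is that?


Total days: 178
Days per week: 7
Division: 178 / 7 = 25 remainder 3
Complete weeks: 25
Remaining days: 3

25


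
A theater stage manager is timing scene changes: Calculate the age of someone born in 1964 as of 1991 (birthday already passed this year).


Birth year: 1964
Current year: 1991
Age = current year - birth year
Age = 1991 - 1964 = 27

27


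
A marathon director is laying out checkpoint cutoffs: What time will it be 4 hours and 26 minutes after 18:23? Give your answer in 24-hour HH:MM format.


Start time: 18:23
Adding: 4 hours 26 minutes
Minutes: 23 + 26 = 49
Hours: 18 + 4 + 0 = 22
Result: 22:49

22:49


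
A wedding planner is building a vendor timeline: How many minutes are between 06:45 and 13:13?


Start time: 06:45 = 405 minutes from midnight
End time: 13:13 = 793 minutes from midnight
Difference: 793 - 405 = 388 minutes
That is 6 hours and 28 minutes

388


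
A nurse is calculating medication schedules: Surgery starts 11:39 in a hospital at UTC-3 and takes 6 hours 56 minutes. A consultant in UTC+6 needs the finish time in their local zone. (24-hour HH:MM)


Start: 11:39 in UTC-3
Step 1 - add duration:
  minutes: 39 + 56 = 95 (carry 1h)
  hours: 11 + 6 + 1 = 18
  end in UTC-3: 18:35
Step 2 - convert UTC-3 -> UTC+6:
  offset difference: 6 - (-3) = 9 hours
  18 + (9) = 27 -> mod 24 = 3
Result: 03:35 in UTC+6

03:35


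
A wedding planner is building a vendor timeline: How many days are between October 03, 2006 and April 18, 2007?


Start date: 2006-10-03
End date: 2007-04-18
Oct 2006: +29 days
Nov 2006: +30 days
Dec 2006: +31 days
... (4 more months)
Total: 197 days

197


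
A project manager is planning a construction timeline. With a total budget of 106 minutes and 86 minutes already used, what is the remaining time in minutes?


Total budget: 106 minutes
Time used: 86 minutes
Remaining: 106 - 86 = 20 minutes
Percent used: 81.1%
Percent remaining: 18.9%

20


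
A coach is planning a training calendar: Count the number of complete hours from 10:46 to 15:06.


Start: 10:46
End: 15:06
Hour difference: 15 - 10 = 5 hours
Minute difference: 6 - 46 = -40 minutes
Total minutes: 260
Complete hours: 260 / 60 = 4 (remainder 20)

4


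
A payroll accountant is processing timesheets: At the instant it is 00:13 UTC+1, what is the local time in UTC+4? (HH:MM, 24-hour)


Local time: 00:13 at UTC+1 (offset 1h)
Target zone: UTC+4 (offset 4h)
Difference: 4 - (1) = 3 hours
Calculation: 0 + (3) = 3
Result: 03:13

03:13


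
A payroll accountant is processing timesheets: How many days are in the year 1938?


Year: 1938
Check leap year rules:
Divisible by 4? No
1938 is not a leap year
Days: 365

365


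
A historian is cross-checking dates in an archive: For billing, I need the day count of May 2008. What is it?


Month: May
Year: 2008
May is a 31-day month
Total: 31 days

31


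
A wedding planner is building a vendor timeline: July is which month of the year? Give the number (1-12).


Calendar month order:
6. June
7. July <--
8. August
July is month number 7

7


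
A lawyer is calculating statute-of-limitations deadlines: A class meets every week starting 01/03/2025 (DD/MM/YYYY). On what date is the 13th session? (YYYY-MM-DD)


First occurrence: 2025-03-01 (occurrence 1)
Each occurrence is 7 days after the previous.
Occurrence 13 is 12 weeks after the first.
12 weeks = 84 days
2025-03-01 + 84 days = 2025-05-24

2025-05-24


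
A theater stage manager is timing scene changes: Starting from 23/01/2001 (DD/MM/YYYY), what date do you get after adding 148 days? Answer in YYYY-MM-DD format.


Start: 2001-01-23
Adding 148 days
Days remaining in January: 8
After January: 140 days still to add
February 2001: 28 days, 112 remaining
March 2001: 31 days, 81 remaining
April 2001: 30 days, 51 remaining
May 2001: 31 days, 20 remaining
Result: 2001-06-20

2001-06-20


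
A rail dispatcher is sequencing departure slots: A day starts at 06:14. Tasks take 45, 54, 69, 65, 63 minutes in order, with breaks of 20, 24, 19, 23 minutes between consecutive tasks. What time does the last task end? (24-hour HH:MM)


Start: 06:14 = 374 min from midnight
  after task 1 (45 min): 06:59
  after break (20 min): 07:19
  after task 2 (54 min): 08:13
  after break (24 min): 08:37
  after task 3 (69 min): 09:46
  after break (19 min): 10:05
  after task 4 (65 min): 11:10
  after break (23 min): 11:33
  after task 5 (63 min): 12:36
Total elapsed: 382 minutes
End time: 12:36

12:36


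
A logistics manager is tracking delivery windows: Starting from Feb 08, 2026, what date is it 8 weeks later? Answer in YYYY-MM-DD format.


Start: 2026-02-08
Weeks to add: 8
Convert to days: 8 x 7 = 56 days
Add 56 days to 2026-02-08
Result: 2026-04-05

2026-04-05


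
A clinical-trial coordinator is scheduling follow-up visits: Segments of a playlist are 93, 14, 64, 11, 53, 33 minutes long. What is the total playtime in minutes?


Durations: 93, 14, 64, 11, 53, 33
Running sum: 93
+ 14 = 107
+ 64 = 171
+ 11 = 182
+ 53 = 235
+ 33 = 268
Total duration: 268 minutes
That is 4 hours and 28 minutes

268


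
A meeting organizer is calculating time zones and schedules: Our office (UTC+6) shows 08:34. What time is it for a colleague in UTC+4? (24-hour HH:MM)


Local time: 08:34 at UTC+6 (offset 6h)
Target zone: UTC+4 (offset 4h)
Difference: 4 - (6) = -2 hours
Calculation: 8 + (-2) = 6
Result: 06:34

06:34


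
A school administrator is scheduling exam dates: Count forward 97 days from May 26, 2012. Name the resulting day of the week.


Start: 2012-05-26 (Saturday)
Step 1 - find target date: add 97 days
  2012-05-26 + 97 days = 2012-08-31
Step 2 - day of week:
  97 mod 7 = 6
  Saturday + 6 days -> Friday
Result: Friday (2012-08-31)

Friday


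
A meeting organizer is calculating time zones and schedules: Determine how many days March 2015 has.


Month: March
Year: 2015
March is a 31-day month
Total: 31 days

31


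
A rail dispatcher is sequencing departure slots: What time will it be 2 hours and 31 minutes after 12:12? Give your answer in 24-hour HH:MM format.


Start time: 12:12
Adding: 2 hours 31 minutes
Minutes: 12 + 31 = 43
Hours: 12 + 2 + 0 = 14
Result: 14:43

14:43


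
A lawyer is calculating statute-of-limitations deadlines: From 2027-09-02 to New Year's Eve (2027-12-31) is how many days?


Start: September 02, 2027
End: December 31, 2027
Days left in September: 28
October: 31
November: 30
December: 31
Sum of remaining months: 92
Total: 28 + 92 = 120

120


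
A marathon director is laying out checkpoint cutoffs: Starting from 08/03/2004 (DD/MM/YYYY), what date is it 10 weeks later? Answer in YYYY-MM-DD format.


Start: 2004-03-08
Weeks to add: 10
Convert to days: 10 x 7 = 70 days
Add 70 days to 2004-03-08
Result: 2004-05-17

2004-05-17


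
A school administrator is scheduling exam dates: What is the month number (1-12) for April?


Calendar month order:
3. March
4. April <--
5. May
April is month number 4

4


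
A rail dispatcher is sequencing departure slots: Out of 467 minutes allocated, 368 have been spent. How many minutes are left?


Total budget: 467 minutes
Time used: 368 minutes
Remaining: 467 - 368 = 99 minutes
Percent used: 78.8%
Percent remaining: 21.2%

99


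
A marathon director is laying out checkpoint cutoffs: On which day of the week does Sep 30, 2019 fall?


Date: 2019-09-30
January 1, 2019 is a Tuesday
Day of year: 273
Offset from Jan 1: 272 days
272 mod 7 = 6
Result: Monday

Monday


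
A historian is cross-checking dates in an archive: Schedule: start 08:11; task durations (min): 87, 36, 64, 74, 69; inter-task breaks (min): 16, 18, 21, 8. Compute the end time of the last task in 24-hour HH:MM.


Start: 08:11 = 491 min from midnight
  after task 1 (87 min): 09:38
  after break (16 min): 09:54
  after task 2 (36 min): 10:30
  after break (18 min): 10:48
  after task 3 (64 min): 11:52
  after break (21 min): 12:13
  after task 4 (74 min): 13:27
  after break (8 min): 13:35
  after task 5 (69 min): 14:44
Total elapsed: 393 minutes
End time: 14:44

14:44


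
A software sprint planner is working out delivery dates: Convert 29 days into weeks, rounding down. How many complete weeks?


Total days: 29
Days per week: 7
Division: 29 / 7 = 4 remainder 1
Complete weeks: 4
Remaining days: 1

4


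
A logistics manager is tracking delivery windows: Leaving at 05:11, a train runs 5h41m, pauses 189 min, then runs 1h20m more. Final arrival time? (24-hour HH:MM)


Depart: 05:11
Leg 1: +341 min -> 10:52
Layover: +189 min -> 14:01
Leg 2: +80 min -> 15:21
Total travel: 610 minutes = 10h 10m
Arrival: 15:21

15:21


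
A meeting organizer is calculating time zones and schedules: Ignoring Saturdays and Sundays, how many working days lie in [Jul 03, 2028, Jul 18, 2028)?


Start: 2028-07-03 (Monday)
End (exclusive): 2028-07-18 (Tuesday)
Total calendar days: 15
Full weeks: 15 // 7 = 2 -> 10 weekdays
Remaining 1 days starting on Monday:
  Mon(w) -> 1 weekdays
Total business days: 10 + 1 = 11

11


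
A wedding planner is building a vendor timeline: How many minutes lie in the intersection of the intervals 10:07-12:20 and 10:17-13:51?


Interval A: [607, 740] minutes from midnight
Interval B: [617, 831] minutes from midnight
Overlap start = max(607, 617) = 617
Overlap end = min(740, 831) = 740
Overlap = 740 - 617 = 123 minutes

123


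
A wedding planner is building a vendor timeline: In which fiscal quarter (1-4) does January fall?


Month: January (month 1)
Q1: January-March (months 1-3)
Q2: April-June (months 4-6)
Q3: July-September (months 7-9)
Q4: October-December (months 10-12)
Month 1 falls in Q1

1


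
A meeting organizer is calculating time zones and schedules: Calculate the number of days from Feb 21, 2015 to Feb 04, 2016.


Start date: 2015-02-21
End date: 2016-02-04
Feb 2015: +8 days
Mar 2015: +31 days
Apr 2015: +30 days
... (10 more months)
Total: 348 days

348


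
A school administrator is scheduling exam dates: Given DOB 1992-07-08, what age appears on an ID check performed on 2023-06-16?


Birth: 1992-07-08
Reference: 2023-06-16
Year difference: 2023 - 1992 = 31
Has birthday (07-08) occurred by 06-16? No
Birthday not yet reached this year -> subtract 1
Age in full years: 30

30


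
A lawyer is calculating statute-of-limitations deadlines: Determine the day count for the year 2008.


Year: 2008
Check leap year rules:
Divisible by 4? Yes
Divisible by 100? No
2008 is a leap year
Days: 366

366


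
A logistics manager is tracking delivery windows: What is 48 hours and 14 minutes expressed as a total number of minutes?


Hours: 48
Minutes: 14
Convert hours to minutes: 48 x 60 = 2880
Add remaining minutes: 2880 + 14 = 2894

2894


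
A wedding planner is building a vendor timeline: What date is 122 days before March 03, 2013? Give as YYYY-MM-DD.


Start: 2013-03-03
Subtracting 122 days
Days already passed in March: 3
After going back through March: 119 more days to subtract
February 2013: 28 days, 91 remaining
January 2013: 31 days, 60 remaining
December 2012: 31 days, 29 remaining
November 2012 has 30 days, need 29
Result: 2012-11-01

2012-11-01


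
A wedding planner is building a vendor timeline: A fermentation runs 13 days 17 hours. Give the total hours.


Days: 13
Extra hours: 17
Hours per day: 24
Days to hours: 13 x 24 = 312
Total: 312 + 17 = 329

329


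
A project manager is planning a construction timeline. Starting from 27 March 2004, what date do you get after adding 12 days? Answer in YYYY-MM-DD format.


Start: 2004-03-27
Adding 12 days
Days remaining in March: 4
After March: 8 days still to add
April 2004 has 30 days, need 8
Result: 2004-04-08

2004-04-08


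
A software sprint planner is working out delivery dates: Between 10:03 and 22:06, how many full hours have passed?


Start: 10:03
End: 22:06
Hour difference: 22 - 10 = 12 hours
Minute difference: 6 - 3 = 3 minutes
Total minutes: 723
Complete hours: 723 / 60 = 12 (remainder 3)

12


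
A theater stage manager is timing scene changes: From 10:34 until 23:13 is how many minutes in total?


Start time: 10:34 = 634 minutes from midnight
End time: 23:13 = 1393 minutes from midnight
Difference: 1393 - 634 = 759 minutes
That is 12 hours and 39 minutes

759


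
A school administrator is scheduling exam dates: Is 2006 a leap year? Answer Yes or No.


Year: 2006
Divisible by 4? 2006 / 4 = 501.5 -> No
Not divisible by 4, so NOT a leap year

No


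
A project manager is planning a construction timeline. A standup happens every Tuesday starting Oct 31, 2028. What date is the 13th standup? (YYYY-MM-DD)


First occurrence: 2028-10-31 (occurrence 1)
Each occurrence is 7 days after the previous.
Occurrence 13 is 12 weeks after the first.
12 weeks = 84 days
2028-10-31 + 84 days = 2029-01-23

2029-01-23


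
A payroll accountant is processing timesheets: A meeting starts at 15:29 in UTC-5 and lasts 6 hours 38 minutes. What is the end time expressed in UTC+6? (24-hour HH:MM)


Start: 15:29 in UTC-5
Step 1 - add duration:
  minutes: 29 + 38 = 67 (carry 1h)
  hours: 15 + 6 + 1 = 22
  end in UTC-5: 22:07
Step 2 - convert UTC-5 -> UTC+6:
  offset difference: 6 - (-5) = 11 hours
  22 + (11) = 33 -> mod 24 = 9
Result: 09:07 in UTC+6

09:07


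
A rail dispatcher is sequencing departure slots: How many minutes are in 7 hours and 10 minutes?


Hours: 7
Extra minutes: 10
Minutes per hour: 60
Hours to minutes: 7 x 60 = 420
Total: 420 + 10 = 430

430


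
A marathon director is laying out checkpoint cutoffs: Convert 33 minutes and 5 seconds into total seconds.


Minutes: 33
Seconds: 5
Convert minutes to seconds: 33 x 60 = 1980
Add remaining seconds: 1980 + 5 = 1985

1985


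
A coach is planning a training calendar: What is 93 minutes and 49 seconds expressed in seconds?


Minutes: 93
Extra seconds: 49
Seconds per minute: 60
Minutes to seconds: 93 x 60 = 5580
Total: 5580 + 49 = 5629

5629


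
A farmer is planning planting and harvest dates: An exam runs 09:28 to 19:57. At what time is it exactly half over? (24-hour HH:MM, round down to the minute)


Start time: 09:28 = 568 minutes from midnight
End time: 19:57 = 1197 minutes from midnight
Sum: 568 + 1197 = 1765
Midpoint: 1765 / 2 = 882 minutes
Convert: 882 / 60 = 14 hours, 42 minutes
Result: 14:42

14:42


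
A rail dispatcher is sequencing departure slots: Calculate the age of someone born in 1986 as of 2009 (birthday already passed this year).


Birth year: 1986
Current year: 2009
Age = current year - birth year
Age = 2009 - 1986 = 23

23


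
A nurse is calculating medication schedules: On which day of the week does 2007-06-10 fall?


Date: 2007-06-10
January 1, 2007 is a Monday
Day of year: 161
Offset from Jan 1: 160 days
160 mod 7 = 6
Result: Sunday

Sunday


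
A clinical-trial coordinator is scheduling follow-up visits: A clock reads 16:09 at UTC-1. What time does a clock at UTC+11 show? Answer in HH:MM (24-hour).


Local time: 16:09 at UTC-1 (offset -1h)
Target zone: UTC+11 (offset 11h)
Difference: 11 - (-1) = 12 hours
Calculation: 16 + (12) = 28
Wraparound: (28) mod 24 = 4
Result: 04:09

04:09


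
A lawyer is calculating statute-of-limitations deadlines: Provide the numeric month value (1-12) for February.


Calendar month order:
1. January
2. February <--
3. March
February is month number 2

2


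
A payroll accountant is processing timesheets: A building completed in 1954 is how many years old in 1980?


Birth year: 1954
Current year: 1980
Age = current year - birth year
Age = 1980 - 1954 = 26

26


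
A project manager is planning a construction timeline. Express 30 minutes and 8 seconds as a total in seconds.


Minutes: 30
Seconds: 8
Convert minutes to seconds: 30 x 60 = 1800
Add remaining seconds: 1800 + 8 = 1808

1808


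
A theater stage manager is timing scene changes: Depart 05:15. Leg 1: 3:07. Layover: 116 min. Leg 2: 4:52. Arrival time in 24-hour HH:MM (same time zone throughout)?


Depart: 05:15
Leg 1: +187 min -> 08:22
Layover: +116 min -> 10:18
Leg 2: +292 min -> 15:10
Total travel: 595 minutes = 9h 55m
Arrival: 15:10

15:10


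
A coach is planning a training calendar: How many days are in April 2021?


Month: April
Year: 2021
April is a 30-day month
Total: 30 days

30
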